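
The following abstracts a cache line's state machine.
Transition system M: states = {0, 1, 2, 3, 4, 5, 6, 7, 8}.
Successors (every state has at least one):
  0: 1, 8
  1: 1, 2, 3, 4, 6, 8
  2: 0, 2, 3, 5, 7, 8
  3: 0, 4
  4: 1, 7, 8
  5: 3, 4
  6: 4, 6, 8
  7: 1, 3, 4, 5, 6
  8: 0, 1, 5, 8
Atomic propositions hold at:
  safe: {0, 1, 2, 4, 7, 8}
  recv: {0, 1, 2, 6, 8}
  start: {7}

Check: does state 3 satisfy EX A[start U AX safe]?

Yes

Sat(AX safe) = {s : every successor in {0, 1, 2, 4, 7, 8}} = {0, 3, 4}
A[start U AX safe]: least fixpoint, start Z0 = Sat(AX safe) = {0, 3, 4}, add states in Sat(start) with every successor in Z. Already a fixed point.
Sat(A[start U AX safe]) = {0, 3, 4}
Sat(EX A[start U AX safe]) = {s : some successor in {0, 3, 4}} = {1, 2, 3, 5, 6, 7, 8}
3 ∈ Sat(EX A[start U AX safe]) = {1, 2, 3, 5, 6, 7, 8}, so the formula holds at 3.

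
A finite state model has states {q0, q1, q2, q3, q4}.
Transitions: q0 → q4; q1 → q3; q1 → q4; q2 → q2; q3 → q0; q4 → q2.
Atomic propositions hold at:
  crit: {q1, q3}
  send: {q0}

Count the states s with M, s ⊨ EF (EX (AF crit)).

1

AF crit: least fixpoint, start Z0 = {q1, q3}, add states with every successor in Z. Already a fixed point.
Sat(AF crit) = {q1, q3}
Sat(EX (AF crit)) = {s : some successor in {q1, q3}} = {q1}
EF (EX (AF crit)): least fixpoint, start Z0 = {q1}, add states with some successor in Z. Already a fixed point.
Sat(EF (EX (AF crit))) = {q1}
|Sat(EF (EX (AF crit)))| = |{q1}| = 1.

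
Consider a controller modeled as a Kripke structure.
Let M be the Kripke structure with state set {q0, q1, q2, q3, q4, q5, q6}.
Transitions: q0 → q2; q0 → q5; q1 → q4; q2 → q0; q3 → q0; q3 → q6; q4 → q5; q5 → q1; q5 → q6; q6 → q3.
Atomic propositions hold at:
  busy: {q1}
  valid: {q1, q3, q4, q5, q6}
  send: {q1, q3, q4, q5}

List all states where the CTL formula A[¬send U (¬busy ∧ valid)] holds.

Sat(¬send) = {q0, q2, q6}
Sat(¬busy) = {q0, q2, q3, q4, q5, q6}
Sat(¬busy ∧ valid) = {q3, q4, q5, q6}
A[¬send U (¬busy ∧ valid)]: least fixpoint, start Z0 = Sat((¬busy ∧ valid)) = {q3, q4, q5, q6}, add states in Sat(¬send) with every successor in Z. Already a fixed point.
Sat(A[¬send U (¬busy ∧ valid)]) = {q3, q4, q5, q6}

{q3, q4, q5, q6}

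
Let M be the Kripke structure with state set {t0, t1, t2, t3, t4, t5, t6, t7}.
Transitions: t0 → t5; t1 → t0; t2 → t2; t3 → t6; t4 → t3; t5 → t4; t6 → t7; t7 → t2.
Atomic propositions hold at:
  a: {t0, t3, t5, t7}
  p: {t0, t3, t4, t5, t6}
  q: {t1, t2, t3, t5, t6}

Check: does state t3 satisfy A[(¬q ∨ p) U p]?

Yes

Sat(¬q) = {t0, t4, t7}
Sat(¬q ∨ p) = {t0, t3, t4, t5, t6, t7}
A[(¬q ∨ p) U p]: least fixpoint, start Z0 = Sat(p) = {t0, t3, t4, t5, t6}, add states in Sat(¬q ∨ p) with every successor in Z. Already a fixed point.
Sat(A[(¬q ∨ p) U p]) = {t0, t3, t4, t5, t6}
t3 ∈ Sat(A[(¬q ∨ p) U p]) = {t0, t3, t4, t5, t6}, so the formula holds at t3.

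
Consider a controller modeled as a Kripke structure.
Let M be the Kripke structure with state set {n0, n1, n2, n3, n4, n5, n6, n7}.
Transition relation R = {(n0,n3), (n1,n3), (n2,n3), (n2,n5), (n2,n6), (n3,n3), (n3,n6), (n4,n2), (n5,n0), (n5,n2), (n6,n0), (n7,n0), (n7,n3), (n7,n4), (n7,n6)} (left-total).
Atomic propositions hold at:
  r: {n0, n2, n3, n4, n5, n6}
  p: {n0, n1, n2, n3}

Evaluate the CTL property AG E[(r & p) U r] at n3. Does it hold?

Sat(r & p) = {n0, n2, n3}
E[(r & p) U r]: least fixpoint, start Z0 = Sat(r) = {n0, n2, n3, n4, n5, n6}, add states in Sat(r & p) with some successor in Z. Already a fixed point.
Sat(E[(r & p) U r]) = {n0, n2, n3, n4, n5, n6}
AG E[(r & p) U r]: greatest fixpoint, start Z0 = {n0, n2, n3, n4, n5, n6}, keep only states in Sat with every successor in Z. Already a fixed point.
Sat(AG E[(r & p) U r]) = {n0, n2, n3, n4, n5, n6}
n3 ∈ Sat(AG E[(r & p) U r]) = {n0, n2, n3, n4, n5, n6}, so the formula holds at n3.

Yes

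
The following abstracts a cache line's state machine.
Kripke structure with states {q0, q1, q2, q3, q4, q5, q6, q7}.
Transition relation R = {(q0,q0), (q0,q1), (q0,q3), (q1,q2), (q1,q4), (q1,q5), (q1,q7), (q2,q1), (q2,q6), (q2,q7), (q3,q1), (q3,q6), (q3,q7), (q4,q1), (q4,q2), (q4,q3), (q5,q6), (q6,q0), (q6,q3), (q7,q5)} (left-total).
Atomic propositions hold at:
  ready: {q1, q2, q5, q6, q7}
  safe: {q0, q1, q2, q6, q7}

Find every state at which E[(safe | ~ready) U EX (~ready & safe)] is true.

Sat(~ready) = {q0, q3, q4}
Sat(safe | ~ready) = {q0, q1, q2, q3, q4, q6, q7}
Sat(~ready & safe) = {q0}
Sat(EX (~ready & safe)) = {s : some successor in {q0}} = {q0, q6}
E[(safe | ~ready) U EX (~ready & safe)]: least fixpoint, start Z0 = Sat(EX (~ready & safe)) = {q0, q6}, add states in Sat(safe | ~ready) with some successor in Z. Z1 = {q0, q2, q3, q6}; Z2 = {q0, q1, q2, q3, q4, q6}; fixed.
Sat(E[(safe | ~ready) U EX (~ready & safe)]) = {q0, q1, q2, q3, q4, q6}

{q0, q1, q2, q3, q4, q6}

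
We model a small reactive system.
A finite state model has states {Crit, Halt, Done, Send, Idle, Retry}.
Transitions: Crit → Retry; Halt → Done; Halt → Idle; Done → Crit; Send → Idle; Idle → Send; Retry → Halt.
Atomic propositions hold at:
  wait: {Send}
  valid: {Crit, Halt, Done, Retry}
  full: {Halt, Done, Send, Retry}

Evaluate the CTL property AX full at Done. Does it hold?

No

Sat(AX full) = {s : every successor in {Halt, Done, Send, Retry}} = {Crit, Idle, Retry}
Done ∉ Sat(AX full) = {Crit, Idle, Retry}, so the formula does not hold at Done.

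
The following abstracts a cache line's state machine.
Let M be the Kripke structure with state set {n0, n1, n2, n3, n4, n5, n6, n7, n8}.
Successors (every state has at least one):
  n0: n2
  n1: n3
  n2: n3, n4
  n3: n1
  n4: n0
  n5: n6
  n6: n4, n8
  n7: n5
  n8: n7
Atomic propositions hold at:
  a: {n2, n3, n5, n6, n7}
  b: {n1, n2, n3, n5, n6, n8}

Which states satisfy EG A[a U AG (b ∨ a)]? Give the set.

Sat(b ∨ a) = {n1, n2, n3, n5, n6, n7, n8}
AG (b ∨ a): greatest fixpoint, start Z0 = {n1, n2, n3, n5, n6, n7, n8}, keep only states in Sat with every successor in Z. Z1 = {n1, n3, n5, n7, n8}; Z2 = {n1, n3, n7, n8}; Z3 = {n1, n3, n8}; Z4 = {n1, n3}; fixed.
Sat(AG (b ∨ a)) = {n1, n3}
A[a U AG (b ∨ a)]: least fixpoint, start Z0 = Sat(AG (b ∨ a)) = {n1, n3}, add states in Sat(a) with every successor in Z. Already a fixed point.
Sat(A[a U AG (b ∨ a)]) = {n1, n3}
EG A[a U AG (b ∨ a)]: greatest fixpoint, start Z0 = {n1, n3}, keep only states in Sat with some successor in Z. Already a fixed point.
Sat(EG A[a U AG (b ∨ a)]) = {n1, n3}

{n1, n3}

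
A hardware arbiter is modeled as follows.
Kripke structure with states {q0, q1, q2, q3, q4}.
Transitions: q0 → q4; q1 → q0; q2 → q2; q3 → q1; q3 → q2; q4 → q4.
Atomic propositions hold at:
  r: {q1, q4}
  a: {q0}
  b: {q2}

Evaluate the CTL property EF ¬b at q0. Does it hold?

Yes

Sat(¬b) = {q0, q1, q3, q4}
EF ¬b: least fixpoint, start Z0 = {q0, q1, q3, q4}, add states with some successor in Z. Already a fixed point.
Sat(EF ¬b) = {q0, q1, q3, q4}
q0 ∈ Sat(EF ¬b) = {q0, q1, q3, q4}, so the formula holds at q0.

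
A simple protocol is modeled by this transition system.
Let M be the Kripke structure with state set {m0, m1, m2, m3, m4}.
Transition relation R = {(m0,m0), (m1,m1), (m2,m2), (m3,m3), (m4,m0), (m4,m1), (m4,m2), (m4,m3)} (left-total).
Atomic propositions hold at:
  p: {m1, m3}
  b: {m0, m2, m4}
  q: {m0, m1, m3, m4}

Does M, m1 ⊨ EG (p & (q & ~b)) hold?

Sat(~b) = {m1, m3}
Sat(q & ~b) = {m1, m3}
Sat(p & (q & ~b)) = {m1, m3}
EG (p & (q & ~b)): greatest fixpoint, start Z0 = {m1, m3}, keep only states in Sat with some successor in Z. Already a fixed point.
Sat(EG (p & (q & ~b))) = {m1, m3}
m1 ∈ Sat(EG (p & (q & ~b))) = {m1, m3}, so the formula holds at m1.

Yes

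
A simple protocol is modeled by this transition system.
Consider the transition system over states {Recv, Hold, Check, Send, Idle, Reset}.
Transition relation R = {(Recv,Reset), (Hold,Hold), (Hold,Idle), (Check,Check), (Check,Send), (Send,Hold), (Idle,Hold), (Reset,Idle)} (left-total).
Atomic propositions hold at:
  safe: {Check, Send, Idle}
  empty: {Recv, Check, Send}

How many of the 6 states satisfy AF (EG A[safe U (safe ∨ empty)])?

1

Sat(safe ∨ empty) = {Recv, Check, Send, Idle}
A[safe U (safe ∨ empty)]: least fixpoint, start Z0 = Sat((safe ∨ empty)) = {Recv, Check, Send, Idle}, add states in Sat(safe) with every successor in Z. Already a fixed point.
Sat(A[safe U (safe ∨ empty)]) = {Recv, Check, Send, Idle}
EG A[safe U (safe ∨ empty)]: greatest fixpoint, start Z0 = {Recv, Check, Send, Idle}, keep only states in Sat with some successor in Z. Z1 = {Check}; fixed.
Sat(EG A[safe U (safe ∨ empty)]) = {Check}
AF (EG A[safe U (safe ∨ empty)]): least fixpoint, start Z0 = {Check}, add states with every successor in Z. Already a fixed point.
Sat(AF (EG A[safe U (safe ∨ empty)])) = {Check}
|Sat(AF (EG A[safe U (safe ∨ empty)]))| = |{Check}| = 1.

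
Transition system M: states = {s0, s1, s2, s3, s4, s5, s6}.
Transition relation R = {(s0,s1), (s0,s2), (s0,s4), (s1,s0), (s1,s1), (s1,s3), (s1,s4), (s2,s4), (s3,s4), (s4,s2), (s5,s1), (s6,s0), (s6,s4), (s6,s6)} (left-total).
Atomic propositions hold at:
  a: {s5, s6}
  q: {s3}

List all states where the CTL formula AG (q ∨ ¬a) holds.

{s0, s1, s2, s3, s4}

Sat(¬a) = {s0, s1, s2, s3, s4}
Sat(q ∨ ¬a) = {s0, s1, s2, s3, s4}
AG (q ∨ ¬a): greatest fixpoint, start Z0 = {s0, s1, s2, s3, s4}, keep only states in Sat with every successor in Z. Already a fixed point.
Sat(AG (q ∨ ¬a)) = {s0, s1, s2, s3, s4}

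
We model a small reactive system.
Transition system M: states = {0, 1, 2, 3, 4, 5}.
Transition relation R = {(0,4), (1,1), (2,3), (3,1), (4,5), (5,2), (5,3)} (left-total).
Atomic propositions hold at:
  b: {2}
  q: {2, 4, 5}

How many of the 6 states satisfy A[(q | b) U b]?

1

Sat(q | b) = {2, 4, 5}
A[(q | b) U b]: least fixpoint, start Z0 = Sat(b) = {2}, add states in Sat(q | b) with every successor in Z. Already a fixed point.
Sat(A[(q | b) U b]) = {2}
|Sat(A[(q | b) U b])| = |{2}| = 1.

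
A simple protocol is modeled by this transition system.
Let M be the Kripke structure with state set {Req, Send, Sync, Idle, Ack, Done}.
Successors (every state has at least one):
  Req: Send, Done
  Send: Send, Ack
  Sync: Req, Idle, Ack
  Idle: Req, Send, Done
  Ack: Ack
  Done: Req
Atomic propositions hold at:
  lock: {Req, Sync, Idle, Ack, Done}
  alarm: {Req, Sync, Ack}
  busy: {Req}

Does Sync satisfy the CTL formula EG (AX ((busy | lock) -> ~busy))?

No

Sat(busy | lock) = {Req, Sync, Idle, Ack, Done}
Sat(~busy) = {Send, Sync, Idle, Ack, Done}
Sat((busy | lock) -> ~busy) = {Send, Sync, Idle, Ack, Done}
Sat(AX ((busy | lock) -> ~busy)) = {s : every successor in {Send, Sync, Idle, Ack, Done}} = {Req, Send, Ack}
EG (AX ((busy | lock) -> ~busy)): greatest fixpoint, start Z0 = {Req, Send, Ack}, keep only states in Sat with some successor in Z. Already a fixed point.
Sat(EG (AX ((busy | lock) -> ~busy))) = {Req, Send, Ack}
Sync ∉ Sat(EG (AX ((busy | lock) -> ~busy))) = {Req, Send, Ack}, so the formula does not hold at Sync.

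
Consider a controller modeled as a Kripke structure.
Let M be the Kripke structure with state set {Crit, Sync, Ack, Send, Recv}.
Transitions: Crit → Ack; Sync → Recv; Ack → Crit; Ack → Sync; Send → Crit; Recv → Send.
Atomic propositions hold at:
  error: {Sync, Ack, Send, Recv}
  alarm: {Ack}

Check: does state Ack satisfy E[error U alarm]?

E[error U alarm]: least fixpoint, start Z0 = Sat(alarm) = {Ack}, add states in Sat(error) with some successor in Z. Already a fixed point.
Sat(E[error U alarm]) = {Ack}
Ack ∈ Sat(E[error U alarm]) = {Ack}, so the formula holds at Ack.

Yes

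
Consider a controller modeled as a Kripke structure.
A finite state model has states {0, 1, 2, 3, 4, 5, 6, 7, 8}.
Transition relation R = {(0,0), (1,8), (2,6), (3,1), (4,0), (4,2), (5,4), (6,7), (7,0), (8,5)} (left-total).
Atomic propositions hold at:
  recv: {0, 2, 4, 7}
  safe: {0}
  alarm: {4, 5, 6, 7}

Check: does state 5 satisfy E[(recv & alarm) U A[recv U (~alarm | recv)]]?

No

Sat(recv & alarm) = {4, 7}
Sat(~alarm) = {0, 1, 2, 3, 8}
Sat(~alarm | recv) = {0, 1, 2, 3, 4, 7, 8}
A[recv U (~alarm | recv)]: least fixpoint, start Z0 = Sat((~alarm | recv)) = {0, 1, 2, 3, 4, 7, 8}, add states in Sat(recv) with every successor in Z. Already a fixed point.
Sat(A[recv U (~alarm | recv)]) = {0, 1, 2, 3, 4, 7, 8}
E[(recv & alarm) U A[recv U (~alarm | recv)]]: least fixpoint, start Z0 = Sat(A[recv U (~alarm | recv)]) = {0, 1, 2, 3, 4, 7, 8}, add states in Sat(recv & alarm) with some successor in Z. Already a fixed point.
Sat(E[(recv & alarm) U A[recv U (~alarm | recv)]]) = {0, 1, 2, 3, 4, 7, 8}
5 ∉ Sat(E[(recv & alarm) U A[recv U (~alarm | recv)]]) = {0, 1, 2, 3, 4, 7, 8}, so the formula does not hold at 5.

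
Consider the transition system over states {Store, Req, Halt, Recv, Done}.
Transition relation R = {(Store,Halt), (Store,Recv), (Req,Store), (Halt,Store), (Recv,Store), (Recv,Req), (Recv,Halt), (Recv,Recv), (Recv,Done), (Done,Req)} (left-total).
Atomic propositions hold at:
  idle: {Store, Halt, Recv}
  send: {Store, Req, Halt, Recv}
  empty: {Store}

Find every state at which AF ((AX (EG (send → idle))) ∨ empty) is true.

Sat(send → idle) = {Store, Halt, Recv, Done}
EG (send → idle): greatest fixpoint, start Z0 = {Store, Halt, Recv, Done}, keep only states in Sat with some successor in Z. Z1 = {Store, Halt, Recv}; fixed.
Sat(EG (send → idle)) = {Store, Halt, Recv}
Sat(AX (EG (send → idle))) = {s : every successor in {Store, Halt, Recv}} = {Store, Req, Halt}
Sat((AX (EG (send → idle))) ∨ empty) = {Store, Req, Halt}
AF ((AX (EG (send → idle))) ∨ empty): least fixpoint, start Z0 = {Store, Req, Halt}, add states with every successor in Z. Z1 = {Store, Req, Halt, Done}; fixed.
Sat(AF ((AX (EG (send → idle))) ∨ empty)) = {Store, Req, Halt, Done}

{Store, Req, Halt, Done}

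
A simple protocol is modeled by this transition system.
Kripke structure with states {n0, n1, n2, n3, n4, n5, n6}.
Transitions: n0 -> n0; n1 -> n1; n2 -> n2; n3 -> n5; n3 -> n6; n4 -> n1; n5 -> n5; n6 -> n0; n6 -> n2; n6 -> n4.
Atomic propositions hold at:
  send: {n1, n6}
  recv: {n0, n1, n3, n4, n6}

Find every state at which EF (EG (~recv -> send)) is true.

Sat(~recv) = {n2, n5}
Sat(~recv -> send) = {n0, n1, n3, n4, n6}
EG (~recv -> send): greatest fixpoint, start Z0 = {n0, n1, n3, n4, n6}, keep only states in Sat with some successor in Z. Already a fixed point.
Sat(EG (~recv -> send)) = {n0, n1, n3, n4, n6}
EF (EG (~recv -> send)): least fixpoint, start Z0 = {n0, n1, n3, n4, n6}, add states with some successor in Z. Already a fixed point.
Sat(EF (EG (~recv -> send))) = {n0, n1, n3, n4, n6}

{n0, n1, n3, n4, n6}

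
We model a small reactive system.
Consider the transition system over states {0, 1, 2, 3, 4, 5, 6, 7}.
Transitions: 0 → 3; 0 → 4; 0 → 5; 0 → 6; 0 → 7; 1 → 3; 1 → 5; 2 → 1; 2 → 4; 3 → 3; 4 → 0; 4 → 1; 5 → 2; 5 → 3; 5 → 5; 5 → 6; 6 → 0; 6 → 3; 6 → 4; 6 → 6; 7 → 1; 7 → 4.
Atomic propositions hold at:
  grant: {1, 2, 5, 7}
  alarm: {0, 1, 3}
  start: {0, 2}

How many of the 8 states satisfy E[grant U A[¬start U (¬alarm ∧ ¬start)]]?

Sat(¬start) = {1, 3, 4, 5, 6, 7}
Sat(¬alarm) = {2, 4, 5, 6, 7}
Sat(¬alarm ∧ ¬start) = {4, 5, 6, 7}
A[¬start U (¬alarm ∧ ¬start)]: least fixpoint, start Z0 = Sat((¬alarm ∧ ¬start)) = {4, 5, 6, 7}, add states in Sat(¬start) with every successor in Z. Already a fixed point.
Sat(A[¬start U (¬alarm ∧ ¬start)]) = {4, 5, 6, 7}
E[grant U A[¬start U (¬alarm ∧ ¬start)]]: least fixpoint, start Z0 = Sat(A[¬start U (¬alarm ∧ ¬start)]) = {4, 5, 6, 7}, add states in Sat(grant) with some successor in Z. Z1 = {1, 2, 4, 5, 6, 7}; fixed.
Sat(E[grant U A[¬start U (¬alarm ∧ ¬start)]]) = {1, 2, 4, 5, 6, 7}
|Sat(E[grant U A[¬start U (¬alarm ∧ ¬start)]])| = |{1, 2, 4, 5, 6, 7}| = 6.

6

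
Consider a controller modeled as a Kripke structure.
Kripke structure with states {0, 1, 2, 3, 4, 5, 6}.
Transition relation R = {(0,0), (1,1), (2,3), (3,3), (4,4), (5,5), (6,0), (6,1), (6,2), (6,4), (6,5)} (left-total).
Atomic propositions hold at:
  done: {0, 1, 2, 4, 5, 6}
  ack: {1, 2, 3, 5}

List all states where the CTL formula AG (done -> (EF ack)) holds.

EF ack: least fixpoint, start Z0 = {1, 2, 3, 5}, add states with some successor in Z. Z1 = {1, 2, 3, 5, 6}; fixed.
Sat(EF ack) = {1, 2, 3, 5, 6}
Sat(done -> (EF ack)) = {1, 2, 3, 5, 6}
AG (done -> (EF ack)): greatest fixpoint, start Z0 = {1, 2, 3, 5, 6}, keep only states in Sat with every successor in Z. Z1 = {1, 2, 3, 5}; fixed.
Sat(AG (done -> (EF ack))) = {1, 2, 3, 5}

{1, 2, 3, 5}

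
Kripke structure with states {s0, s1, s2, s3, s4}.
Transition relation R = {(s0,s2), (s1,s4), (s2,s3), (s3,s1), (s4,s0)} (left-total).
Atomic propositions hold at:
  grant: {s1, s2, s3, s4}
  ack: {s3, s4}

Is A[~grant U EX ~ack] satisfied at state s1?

No

Sat(~grant) = {s0}
Sat(~ack) = {s0, s1, s2}
Sat(EX ~ack) = {s : some successor in {s0, s1, s2}} = {s0, s3, s4}
A[~grant U EX ~ack]: least fixpoint, start Z0 = Sat(EX ~ack) = {s0, s3, s4}, add states in Sat(~grant) with every successor in Z. Already a fixed point.
Sat(A[~grant U EX ~ack]) = {s0, s3, s4}
s1 ∉ Sat(A[~grant U EX ~ack]) = {s0, s3, s4}, so the formula does not hold at s1.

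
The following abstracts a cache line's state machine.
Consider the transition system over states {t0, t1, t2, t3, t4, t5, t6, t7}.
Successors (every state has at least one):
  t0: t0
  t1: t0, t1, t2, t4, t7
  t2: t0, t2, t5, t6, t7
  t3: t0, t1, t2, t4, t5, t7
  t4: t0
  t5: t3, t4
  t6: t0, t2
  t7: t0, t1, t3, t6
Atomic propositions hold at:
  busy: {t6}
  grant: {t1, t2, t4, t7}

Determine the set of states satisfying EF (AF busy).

{t1, t2, t3, t5, t6, t7}

AF busy: least fixpoint, start Z0 = {t6}, add states with every successor in Z. Already a fixed point.
Sat(AF busy) = {t6}
EF (AF busy): least fixpoint, start Z0 = {t6}, add states with some successor in Z. Z1 = {t2, t6, t7}; Z2 = {t1, t2, t3, t6, t7}; Z3 = {t1, t2, t3, t5, t6, t7}; fixed.
Sat(EF (AF busy)) = {t1, t2, t3, t5, t6, t7}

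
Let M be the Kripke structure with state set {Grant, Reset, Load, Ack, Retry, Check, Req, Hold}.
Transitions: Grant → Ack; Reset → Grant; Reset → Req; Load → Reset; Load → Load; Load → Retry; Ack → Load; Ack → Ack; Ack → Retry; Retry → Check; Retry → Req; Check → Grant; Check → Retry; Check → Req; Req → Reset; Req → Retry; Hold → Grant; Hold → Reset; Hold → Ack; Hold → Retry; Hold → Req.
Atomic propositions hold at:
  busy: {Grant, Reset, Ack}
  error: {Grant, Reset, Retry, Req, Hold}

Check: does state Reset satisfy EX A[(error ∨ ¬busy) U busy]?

Sat(¬busy) = {Load, Retry, Check, Req, Hold}
Sat(error ∨ ¬busy) = {Grant, Reset, Load, Retry, Check, Req, Hold}
A[(error ∨ ¬busy) U busy]: least fixpoint, start Z0 = Sat(busy) = {Grant, Reset, Ack}, add states in Sat(error ∨ ¬busy) with every successor in Z. Already a fixed point.
Sat(A[(error ∨ ¬busy) U busy]) = {Grant, Reset, Ack}
Sat(EX A[(error ∨ ¬busy) U busy]) = {s : some successor in {Grant, Reset, Ack}} = {Grant, Reset, Load, Ack, Check, Req, Hold}
Reset ∈ Sat(EX A[(error ∨ ¬busy) U busy]) = {Grant, Reset, Load, Ack, Check, Req, Hold}, so the formula holds at Reset.

Yes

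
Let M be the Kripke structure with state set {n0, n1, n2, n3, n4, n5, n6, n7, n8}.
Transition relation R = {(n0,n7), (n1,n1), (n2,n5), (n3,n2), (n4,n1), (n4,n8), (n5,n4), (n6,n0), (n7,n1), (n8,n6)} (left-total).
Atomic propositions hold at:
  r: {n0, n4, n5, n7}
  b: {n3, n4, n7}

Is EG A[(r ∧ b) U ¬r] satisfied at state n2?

No

Sat(r ∧ b) = {n4, n7}
Sat(¬r) = {n1, n2, n3, n6, n8}
A[(r ∧ b) U ¬r]: least fixpoint, start Z0 = Sat(¬r) = {n1, n2, n3, n6, n8}, add states in Sat(r ∧ b) with every successor in Z. Z1 = {n1, n2, n3, n4, n6, n7, n8}; fixed.
Sat(A[(r ∧ b) U ¬r]) = {n1, n2, n3, n4, n6, n7, n8}
EG A[(r ∧ b) U ¬r]: greatest fixpoint, start Z0 = {n1, n2, n3, n4, n6, n7, n8}, keep only states in Sat with some successor in Z. Z1 = {n1, n3, n4, n7, n8}; Z2 = {n1, n4, n7}; fixed.
Sat(EG A[(r ∧ b) U ¬r]) = {n1, n4, n7}
n2 ∉ Sat(EG A[(r ∧ b) U ¬r]) = {n1, n4, n7}, so the formula does not hold at n2.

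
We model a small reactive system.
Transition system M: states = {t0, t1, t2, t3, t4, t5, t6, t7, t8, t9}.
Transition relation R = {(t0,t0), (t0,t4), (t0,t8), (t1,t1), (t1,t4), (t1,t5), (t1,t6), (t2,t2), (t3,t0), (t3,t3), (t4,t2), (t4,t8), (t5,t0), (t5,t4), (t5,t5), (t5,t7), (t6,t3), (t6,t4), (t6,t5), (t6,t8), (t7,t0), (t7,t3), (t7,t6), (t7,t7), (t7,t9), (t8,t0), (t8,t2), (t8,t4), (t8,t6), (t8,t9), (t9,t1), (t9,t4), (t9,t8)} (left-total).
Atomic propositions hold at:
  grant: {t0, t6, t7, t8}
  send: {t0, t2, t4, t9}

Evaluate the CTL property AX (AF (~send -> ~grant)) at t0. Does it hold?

No

Sat(~send) = {t1, t3, t5, t6, t7, t8}
Sat(~grant) = {t1, t2, t3, t4, t5, t9}
Sat(~send -> ~grant) = {t0, t1, t2, t3, t4, t5, t9}
AF (~send -> ~grant): least fixpoint, start Z0 = {t0, t1, t2, t3, t4, t5, t9}, add states with every successor in Z. Already a fixed point.
Sat(AF (~send -> ~grant)) = {t0, t1, t2, t3, t4, t5, t9}
Sat(AX (AF (~send -> ~grant))) = {s : every successor in {t0, t1, t2, t3, t4, t5, t9}} = {t2, t3}
t0 ∉ Sat(AX (AF (~send -> ~grant))) = {t2, t3}, so the formula does not hold at t0.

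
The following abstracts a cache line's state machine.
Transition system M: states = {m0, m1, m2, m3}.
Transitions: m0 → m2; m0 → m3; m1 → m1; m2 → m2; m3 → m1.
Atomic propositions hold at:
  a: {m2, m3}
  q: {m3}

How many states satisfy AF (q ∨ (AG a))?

3

AG a: greatest fixpoint, start Z0 = {m2, m3}, keep only states in Sat with every successor in Z. Z1 = {m2}; fixed.
Sat(AG a) = {m2}
Sat(q ∨ (AG a)) = {m2, m3}
AF (q ∨ (AG a)): least fixpoint, start Z0 = {m2, m3}, add states with every successor in Z. Z1 = {m0, m2, m3}; fixed.
Sat(AF (q ∨ (AG a))) = {m0, m2, m3}
|Sat(AF (q ∨ (AG a)))| = |{m0, m2, m3}| = 3.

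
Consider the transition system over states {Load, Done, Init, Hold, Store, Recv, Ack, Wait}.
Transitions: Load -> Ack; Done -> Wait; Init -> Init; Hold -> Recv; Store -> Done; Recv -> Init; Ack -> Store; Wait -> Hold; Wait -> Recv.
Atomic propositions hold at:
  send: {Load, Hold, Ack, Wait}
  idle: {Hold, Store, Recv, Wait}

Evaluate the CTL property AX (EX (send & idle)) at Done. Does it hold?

Sat(send & idle) = {Hold, Wait}
Sat(EX (send & idle)) = {s : some successor in {Hold, Wait}} = {Done, Wait}
Sat(AX (EX (send & idle))) = {s : every successor in {Done, Wait}} = {Done, Store}
Done ∈ Sat(AX (EX (send & idle))) = {Done, Store}, so the formula holds at Done.

Yes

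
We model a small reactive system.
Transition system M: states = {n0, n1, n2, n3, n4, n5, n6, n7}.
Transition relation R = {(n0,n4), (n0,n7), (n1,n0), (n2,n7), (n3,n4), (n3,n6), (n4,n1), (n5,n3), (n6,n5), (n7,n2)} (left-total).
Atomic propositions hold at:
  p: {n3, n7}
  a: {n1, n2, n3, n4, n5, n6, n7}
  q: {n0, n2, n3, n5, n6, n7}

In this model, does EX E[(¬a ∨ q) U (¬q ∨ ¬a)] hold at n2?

No

Sat(¬a) = {n0}
Sat(¬a ∨ q) = {n0, n2, n3, n5, n6, n7}
Sat(¬q) = {n1, n4}
Sat(¬q ∨ ¬a) = {n0, n1, n4}
E[(¬a ∨ q) U (¬q ∨ ¬a)]: least fixpoint, start Z0 = Sat((¬q ∨ ¬a)) = {n0, n1, n4}, add states in Sat(¬a ∨ q) with some successor in Z. Z1 = {n0, n1, n3, n4}; Z2 = {n0, n1, n3, n4, n5}; Z3 = {n0, n1, n3, n4, n5, n6}; fixed.
Sat(E[(¬a ∨ q) U (¬q ∨ ¬a)]) = {n0, n1, n3, n4, n5, n6}
Sat(EX E[(¬a ∨ q) U (¬q ∨ ¬a)]) = {s : some successor in {n0, n1, n3, n4, n5, n6}} = {n0, n1, n3, n4, n5, n6}
n2 ∉ Sat(EX E[(¬a ∨ q) U (¬q ∨ ¬a)]) = {n0, n1, n3, n4, n5, n6}, so the formula does not hold at n2.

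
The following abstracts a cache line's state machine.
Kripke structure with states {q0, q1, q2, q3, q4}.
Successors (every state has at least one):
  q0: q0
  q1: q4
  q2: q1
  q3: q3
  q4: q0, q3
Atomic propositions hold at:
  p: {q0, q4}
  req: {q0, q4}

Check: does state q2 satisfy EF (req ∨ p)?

Sat(req ∨ p) = {q0, q4}
EF (req ∨ p): least fixpoint, start Z0 = {q0, q4}, add states with some successor in Z. Z1 = {q0, q1, q4}; Z2 = {q0, q1, q2, q4}; fixed.
Sat(EF (req ∨ p)) = {q0, q1, q2, q4}
q2 ∈ Sat(EF (req ∨ p)) = {q0, q1, q2, q4}, so the formula holds at q2.

Yes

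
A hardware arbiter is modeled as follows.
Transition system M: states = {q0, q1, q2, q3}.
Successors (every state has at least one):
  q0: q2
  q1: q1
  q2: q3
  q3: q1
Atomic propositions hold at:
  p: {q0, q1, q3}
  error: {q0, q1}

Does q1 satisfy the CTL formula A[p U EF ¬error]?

No

Sat(¬error) = {q2, q3}
EF ¬error: least fixpoint, start Z0 = {q2, q3}, add states with some successor in Z. Z1 = {q0, q2, q3}; fixed.
Sat(EF ¬error) = {q0, q2, q3}
A[p U EF ¬error]: least fixpoint, start Z0 = Sat(EF ¬error) = {q0, q2, q3}, add states in Sat(p) with every successor in Z. Already a fixed point.
Sat(A[p U EF ¬error]) = {q0, q2, q3}
q1 ∉ Sat(A[p U EF ¬error]) = {q0, q2, q3}, so the formula does not hold at q1.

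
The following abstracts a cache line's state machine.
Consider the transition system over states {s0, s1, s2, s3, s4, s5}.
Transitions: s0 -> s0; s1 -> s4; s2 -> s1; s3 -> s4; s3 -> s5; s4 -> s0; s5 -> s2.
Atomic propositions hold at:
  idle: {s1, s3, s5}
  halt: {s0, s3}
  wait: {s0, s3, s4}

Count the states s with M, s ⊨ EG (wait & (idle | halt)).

1

Sat(idle | halt) = {s0, s1, s3, s5}
Sat(wait & (idle | halt)) = {s0, s3}
EG (wait & (idle | halt)): greatest fixpoint, start Z0 = {s0, s3}, keep only states in Sat with some successor in Z. Z1 = {s0}; fixed.
Sat(EG (wait & (idle | halt))) = {s0}
|Sat(EG (wait & (idle | halt)))| = |{s0}| = 1.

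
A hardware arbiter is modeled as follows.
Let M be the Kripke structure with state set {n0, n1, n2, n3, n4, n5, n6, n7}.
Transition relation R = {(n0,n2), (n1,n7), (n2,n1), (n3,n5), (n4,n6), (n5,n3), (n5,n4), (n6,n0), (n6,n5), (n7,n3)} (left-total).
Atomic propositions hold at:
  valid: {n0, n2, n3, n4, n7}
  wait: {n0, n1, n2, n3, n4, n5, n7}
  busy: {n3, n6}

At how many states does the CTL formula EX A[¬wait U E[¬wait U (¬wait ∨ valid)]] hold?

Sat(¬wait) = {n6}
Sat(¬wait ∨ valid) = {n0, n2, n3, n4, n6, n7}
E[¬wait U (¬wait ∨ valid)]: least fixpoint, start Z0 = Sat((¬wait ∨ valid)) = {n0, n2, n3, n4, n6, n7}, add states in Sat(¬wait) with some successor in Z. Already a fixed point.
Sat(E[¬wait U (¬wait ∨ valid)]) = {n0, n2, n3, n4, n6, n7}
A[¬wait U E[¬wait U (¬wait ∨ valid)]]: least fixpoint, start Z0 = Sat(E[¬wait U (¬wait ∨ valid)]) = {n0, n2, n3, n4, n6, n7}, add states in Sat(¬wait) with every successor in Z. Already a fixed point.
Sat(A[¬wait U E[¬wait U (¬wait ∨ valid)]]) = {n0, n2, n3, n4, n6, n7}
Sat(EX A[¬wait U E[¬wait U (¬wait ∨ valid)]]) = {s : some successor in {n0, n2, n3, n4, n6, n7}} = {n0, n1, n4, n5, n6, n7}
|Sat(EX A[¬wait U E[¬wait U (¬wait ∨ valid)]])| = |{n0, n1, n4, n5, n6, n7}| = 6.

6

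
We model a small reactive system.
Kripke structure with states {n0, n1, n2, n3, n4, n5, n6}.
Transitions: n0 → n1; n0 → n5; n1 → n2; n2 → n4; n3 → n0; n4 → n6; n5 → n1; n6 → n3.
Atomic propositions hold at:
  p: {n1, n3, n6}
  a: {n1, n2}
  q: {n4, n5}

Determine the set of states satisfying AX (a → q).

Sat(a → q) = {n0, n3, n4, n5, n6}
Sat(AX (a → q)) = {s : every successor in {n0, n3, n4, n5, n6}} = {n2, n3, n4, n6}

{n2, n3, n4, n6}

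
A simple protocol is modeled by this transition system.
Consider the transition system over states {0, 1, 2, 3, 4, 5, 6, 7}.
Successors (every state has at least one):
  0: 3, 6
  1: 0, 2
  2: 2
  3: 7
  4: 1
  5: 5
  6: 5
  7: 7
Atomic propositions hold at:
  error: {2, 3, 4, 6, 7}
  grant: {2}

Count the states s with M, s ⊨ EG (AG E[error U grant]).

1

E[error U grant]: least fixpoint, start Z0 = Sat(grant) = {2}, add states in Sat(error) with some successor in Z. Already a fixed point.
Sat(E[error U grant]) = {2}
AG E[error U grant]: greatest fixpoint, start Z0 = {2}, keep only states in Sat with every successor in Z. Already a fixed point.
Sat(AG E[error U grant]) = {2}
EG (AG E[error U grant]): greatest fixpoint, start Z0 = {2}, keep only states in Sat with some successor in Z. Already a fixed point.
Sat(EG (AG E[error U grant])) = {2}
|Sat(EG (AG E[error U grant]))| = |{2}| = 1.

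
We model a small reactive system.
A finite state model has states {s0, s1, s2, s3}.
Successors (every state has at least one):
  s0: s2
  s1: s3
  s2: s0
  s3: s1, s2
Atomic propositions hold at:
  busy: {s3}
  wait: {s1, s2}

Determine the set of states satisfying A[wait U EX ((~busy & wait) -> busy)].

Sat(~busy) = {s0, s1, s2}
Sat(~busy & wait) = {s1, s2}
Sat((~busy & wait) -> busy) = {s0, s3}
Sat(EX ((~busy & wait) -> busy)) = {s : some successor in {s0, s3}} = {s1, s2}
A[wait U EX ((~busy & wait) -> busy)]: least fixpoint, start Z0 = Sat(EX ((~busy & wait) -> busy)) = {s1, s2}, add states in Sat(wait) with every successor in Z. Already a fixed point.
Sat(A[wait U EX ((~busy & wait) -> busy)]) = {s1, s2}

{s1, s2}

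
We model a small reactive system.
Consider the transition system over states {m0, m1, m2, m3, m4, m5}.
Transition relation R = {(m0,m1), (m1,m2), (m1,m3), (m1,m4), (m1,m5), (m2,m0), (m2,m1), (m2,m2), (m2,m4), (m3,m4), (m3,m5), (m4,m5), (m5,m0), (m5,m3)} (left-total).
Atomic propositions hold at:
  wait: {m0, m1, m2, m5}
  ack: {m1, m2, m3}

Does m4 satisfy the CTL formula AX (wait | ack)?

Yes

Sat(wait | ack) = {m0, m1, m2, m3, m5}
Sat(AX (wait | ack)) = {s : every successor in {m0, m1, m2, m3, m5}} = {m0, m4, m5}
m4 ∈ Sat(AX (wait | ack)) = {m0, m4, m5}, so the formula holds at m4.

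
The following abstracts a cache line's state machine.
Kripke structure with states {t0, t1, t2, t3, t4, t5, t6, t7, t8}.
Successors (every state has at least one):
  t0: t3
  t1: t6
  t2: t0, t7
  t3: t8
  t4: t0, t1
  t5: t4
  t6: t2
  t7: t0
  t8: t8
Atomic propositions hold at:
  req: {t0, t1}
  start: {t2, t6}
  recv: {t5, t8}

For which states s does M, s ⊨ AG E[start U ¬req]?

Sat(¬req) = {t2, t3, t4, t5, t6, t7, t8}
E[start U ¬req]: least fixpoint, start Z0 = Sat(¬req) = {t2, t3, t4, t5, t6, t7, t8}, add states in Sat(start) with some successor in Z. Already a fixed point.
Sat(E[start U ¬req]) = {t2, t3, t4, t5, t6, t7, t8}
AG E[start U ¬req]: greatest fixpoint, start Z0 = {t2, t3, t4, t5, t6, t7, t8}, keep only states in Sat with every successor in Z. Z1 = {t3, t5, t6, t8}; Z2 = {t3, t8}; fixed.
Sat(AG E[start U ¬req]) = {t3, t8}

{t3, t8}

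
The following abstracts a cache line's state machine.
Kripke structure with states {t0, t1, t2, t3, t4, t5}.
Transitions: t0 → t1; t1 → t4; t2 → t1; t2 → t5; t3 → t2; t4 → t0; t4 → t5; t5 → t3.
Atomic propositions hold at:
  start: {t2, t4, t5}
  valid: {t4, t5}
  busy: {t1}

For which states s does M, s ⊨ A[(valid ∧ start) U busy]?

{t1}

Sat(valid ∧ start) = {t4, t5}
A[(valid ∧ start) U busy]: least fixpoint, start Z0 = Sat(busy) = {t1}, add states in Sat(valid ∧ start) with every successor in Z. Already a fixed point.
Sat(A[(valid ∧ start) U busy]) = {t1}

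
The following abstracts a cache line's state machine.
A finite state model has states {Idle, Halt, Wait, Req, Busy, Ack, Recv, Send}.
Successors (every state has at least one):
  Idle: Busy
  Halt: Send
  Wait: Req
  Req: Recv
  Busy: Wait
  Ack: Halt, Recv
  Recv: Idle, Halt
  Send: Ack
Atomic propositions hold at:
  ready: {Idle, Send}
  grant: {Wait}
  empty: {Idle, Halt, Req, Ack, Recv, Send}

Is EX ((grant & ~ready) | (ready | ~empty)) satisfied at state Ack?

Sat(~ready) = {Halt, Wait, Req, Busy, Ack, Recv}
Sat(grant & ~ready) = {Wait}
Sat(~empty) = {Wait, Busy}
Sat(ready | ~empty) = {Idle, Wait, Busy, Send}
Sat((grant & ~ready) | (ready | ~empty)) = {Idle, Wait, Busy, Send}
Sat(EX ((grant & ~ready) | (ready | ~empty))) = {s : some successor in {Idle, Wait, Busy, Send}} = {Idle, Halt, Busy, Recv}
Ack ∉ Sat(EX ((grant & ~ready) | (ready | ~empty))) = {Idle, Halt, Busy, Recv}, so the formula does not hold at Ack.

No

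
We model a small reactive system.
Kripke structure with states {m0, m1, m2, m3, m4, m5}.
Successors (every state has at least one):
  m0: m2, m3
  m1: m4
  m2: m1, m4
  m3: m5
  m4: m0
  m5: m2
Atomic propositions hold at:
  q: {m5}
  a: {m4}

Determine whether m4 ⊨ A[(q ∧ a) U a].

Yes

Sat(q ∧ a) = ∅
A[(q ∧ a) U a]: least fixpoint, start Z0 = Sat(a) = {m4}, add states in Sat(q ∧ a) with every successor in Z. Already a fixed point.
Sat(A[(q ∧ a) U a]) = {m4}
m4 ∈ Sat(A[(q ∧ a) U a]) = {m4}, so the formula holds at m4.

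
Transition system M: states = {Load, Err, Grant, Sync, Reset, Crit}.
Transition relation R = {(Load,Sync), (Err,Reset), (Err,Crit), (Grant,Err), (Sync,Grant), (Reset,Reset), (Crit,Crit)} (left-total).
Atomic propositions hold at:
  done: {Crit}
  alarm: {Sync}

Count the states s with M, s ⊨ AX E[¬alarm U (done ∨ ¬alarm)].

Sat(¬alarm) = {Load, Err, Grant, Reset, Crit}
Sat(done ∨ ¬alarm) = {Load, Err, Grant, Reset, Crit}
E[¬alarm U (done ∨ ¬alarm)]: least fixpoint, start Z0 = Sat((done ∨ ¬alarm)) = {Load, Err, Grant, Reset, Crit}, add states in Sat(¬alarm) with some successor in Z. Already a fixed point.
Sat(E[¬alarm U (done ∨ ¬alarm)]) = {Load, Err, Grant, Reset, Crit}
Sat(AX E[¬alarm U (done ∨ ¬alarm)]) = {s : every successor in {Load, Err, Grant, Reset, Crit}} = {Err, Grant, Sync, Reset, Crit}
|Sat(AX E[¬alarm U (done ∨ ¬alarm)])| = |{Err, Grant, Sync, Reset, Crit}| = 5.

5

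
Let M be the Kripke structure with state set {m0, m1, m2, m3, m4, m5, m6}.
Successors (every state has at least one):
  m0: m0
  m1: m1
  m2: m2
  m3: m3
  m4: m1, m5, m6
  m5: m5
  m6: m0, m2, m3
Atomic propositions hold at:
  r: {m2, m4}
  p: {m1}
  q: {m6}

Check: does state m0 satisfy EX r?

Sat(EX r) = {s : some successor in {m2, m4}} = {m2, m6}
m0 ∉ Sat(EX r) = {m2, m6}, so the formula does not hold at m0.

No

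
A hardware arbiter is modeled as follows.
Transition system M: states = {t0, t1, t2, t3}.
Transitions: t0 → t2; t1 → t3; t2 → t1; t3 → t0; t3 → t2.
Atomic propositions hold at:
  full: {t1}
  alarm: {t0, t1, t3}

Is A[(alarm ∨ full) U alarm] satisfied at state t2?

No

Sat(alarm ∨ full) = {t0, t1, t3}
A[(alarm ∨ full) U alarm]: least fixpoint, start Z0 = Sat(alarm) = {t0, t1, t3}, add states in Sat(alarm ∨ full) with every successor in Z. Already a fixed point.
Sat(A[(alarm ∨ full) U alarm]) = {t0, t1, t3}
t2 ∉ Sat(A[(alarm ∨ full) U alarm]) = {t0, t1, t3}, so the formula does not hold at t2.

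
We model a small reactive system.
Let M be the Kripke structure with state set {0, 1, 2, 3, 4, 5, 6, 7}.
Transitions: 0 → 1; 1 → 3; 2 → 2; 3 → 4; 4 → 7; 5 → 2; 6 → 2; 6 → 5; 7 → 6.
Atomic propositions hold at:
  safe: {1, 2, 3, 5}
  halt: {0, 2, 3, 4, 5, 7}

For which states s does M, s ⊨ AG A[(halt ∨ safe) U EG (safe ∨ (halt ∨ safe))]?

{2, 5}

Sat(halt ∨ safe) = {0, 1, 2, 3, 4, 5, 7}
Sat(safe ∨ (halt ∨ safe)) = {0, 1, 2, 3, 4, 5, 7}
EG (safe ∨ (halt ∨ safe)): greatest fixpoint, start Z0 = {0, 1, 2, 3, 4, 5, 7}, keep only states in Sat with some successor in Z. Z1 = {0, 1, 2, 3, 4, 5}; Z2 = {0, 1, 2, 3, 5}; Z3 = {0, 1, 2, 5}; Z4 = {0, 2, 5}; Z5 = {2, 5}; fixed.
Sat(EG (safe ∨ (halt ∨ safe))) = {2, 5}
A[(halt ∨ safe) U EG (safe ∨ (halt ∨ safe))]: least fixpoint, start Z0 = Sat(EG (safe ∨ (halt ∨ safe))) = {2, 5}, add states in Sat(halt ∨ safe) with every successor in Z. Already a fixed point.
Sat(A[(halt ∨ safe) U EG (safe ∨ (halt ∨ safe))]) = {2, 5}
AG A[(halt ∨ safe) U EG (safe ∨ (halt ∨ safe))]: greatest fixpoint, start Z0 = {2, 5}, keep only states in Sat with every successor in Z. Already a fixed point.
Sat(AG A[(halt ∨ safe) U EG (safe ∨ (halt ∨ safe))]) = {2, 5}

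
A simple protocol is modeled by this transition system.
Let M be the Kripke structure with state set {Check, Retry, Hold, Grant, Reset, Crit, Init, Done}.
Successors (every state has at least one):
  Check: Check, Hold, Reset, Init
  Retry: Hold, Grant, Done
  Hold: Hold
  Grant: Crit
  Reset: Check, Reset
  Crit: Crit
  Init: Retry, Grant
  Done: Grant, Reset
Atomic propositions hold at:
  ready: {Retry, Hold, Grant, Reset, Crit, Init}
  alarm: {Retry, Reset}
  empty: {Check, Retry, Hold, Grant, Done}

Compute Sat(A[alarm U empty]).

A[alarm U empty]: least fixpoint, start Z0 = Sat(empty) = {Check, Retry, Hold, Grant, Done}, add states in Sat(alarm) with every successor in Z. Already a fixed point.
Sat(A[alarm U empty]) = {Check, Retry, Hold, Grant, Done}

{Check, Retry, Hold, Grant, Done}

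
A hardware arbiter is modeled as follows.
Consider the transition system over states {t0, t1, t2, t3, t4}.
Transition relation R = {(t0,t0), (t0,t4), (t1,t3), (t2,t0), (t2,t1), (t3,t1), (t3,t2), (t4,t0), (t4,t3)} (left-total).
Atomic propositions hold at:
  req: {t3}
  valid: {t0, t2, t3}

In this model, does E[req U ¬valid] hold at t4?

Yes

Sat(¬valid) = {t1, t4}
E[req U ¬valid]: least fixpoint, start Z0 = Sat(¬valid) = {t1, t4}, add states in Sat(req) with some successor in Z. Z1 = {t1, t3, t4}; fixed.
Sat(E[req U ¬valid]) = {t1, t3, t4}
t4 ∈ Sat(E[req U ¬valid]) = {t1, t3, t4}, so the formula holds at t4.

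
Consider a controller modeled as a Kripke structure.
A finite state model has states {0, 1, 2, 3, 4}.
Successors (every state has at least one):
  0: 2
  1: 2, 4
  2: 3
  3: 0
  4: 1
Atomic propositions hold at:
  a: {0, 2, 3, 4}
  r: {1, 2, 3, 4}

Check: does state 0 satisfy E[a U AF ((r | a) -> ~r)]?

Sat(r | a) = {0, 1, 2, 3, 4}
Sat(~r) = {0}
Sat((r | a) -> ~r) = {0}
AF ((r | a) -> ~r): least fixpoint, start Z0 = {0}, add states with every successor in Z. Z1 = {0, 3}; Z2 = {0, 2, 3}; fixed.
Sat(AF ((r | a) -> ~r)) = {0, 2, 3}
E[a U AF ((r | a) -> ~r)]: least fixpoint, start Z0 = Sat(AF ((r | a) -> ~r)) = {0, 2, 3}, add states in Sat(a) with some successor in Z. Already a fixed point.
Sat(E[a U AF ((r | a) -> ~r)]) = {0, 2, 3}
0 ∈ Sat(E[a U AF ((r | a) -> ~r)]) = {0, 2, 3}, so the formula holds at 0.

Yes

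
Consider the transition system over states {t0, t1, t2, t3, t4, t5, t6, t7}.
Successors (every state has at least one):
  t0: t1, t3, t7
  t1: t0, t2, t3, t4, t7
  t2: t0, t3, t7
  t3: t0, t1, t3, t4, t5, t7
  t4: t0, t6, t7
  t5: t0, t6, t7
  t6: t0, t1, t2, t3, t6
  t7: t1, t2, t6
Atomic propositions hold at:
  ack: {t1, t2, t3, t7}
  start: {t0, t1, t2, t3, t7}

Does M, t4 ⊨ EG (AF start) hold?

No

AF start: least fixpoint, start Z0 = {t0, t1, t2, t3, t7}, add states with every successor in Z. Already a fixed point.
Sat(AF start) = {t0, t1, t2, t3, t7}
EG (AF start): greatest fixpoint, start Z0 = {t0, t1, t2, t3, t7}, keep only states in Sat with some successor in Z. Already a fixed point.
Sat(EG (AF start)) = {t0, t1, t2, t3, t7}
t4 ∉ Sat(EG (AF start)) = {t0, t1, t2, t3, t7}, so the formula does not hold at t4.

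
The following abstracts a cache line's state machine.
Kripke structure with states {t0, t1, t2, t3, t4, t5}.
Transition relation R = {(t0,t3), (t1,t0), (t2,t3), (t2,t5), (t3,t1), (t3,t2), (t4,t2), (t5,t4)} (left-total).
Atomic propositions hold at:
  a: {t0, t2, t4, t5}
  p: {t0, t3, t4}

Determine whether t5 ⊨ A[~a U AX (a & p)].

Yes

Sat(~a) = {t1, t3}
Sat(a & p) = {t0, t4}
Sat(AX (a & p)) = {s : every successor in {t0, t4}} = {t1, t5}
A[~a U AX (a & p)]: least fixpoint, start Z0 = Sat(AX (a & p)) = {t1, t5}, add states in Sat(~a) with every successor in Z. Already a fixed point.
Sat(A[~a U AX (a & p)]) = {t1, t5}
t5 ∈ Sat(A[~a U AX (a & p)]) = {t1, t5}, so the formula holds at t5.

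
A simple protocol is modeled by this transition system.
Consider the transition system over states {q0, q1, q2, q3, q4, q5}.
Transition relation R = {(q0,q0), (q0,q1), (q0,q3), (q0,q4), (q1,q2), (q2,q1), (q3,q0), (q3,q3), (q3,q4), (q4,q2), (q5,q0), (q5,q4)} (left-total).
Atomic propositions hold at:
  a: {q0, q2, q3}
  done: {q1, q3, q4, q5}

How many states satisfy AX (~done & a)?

2

Sat(~done) = {q0, q2}
Sat(~done & a) = {q0, q2}
Sat(AX (~done & a)) = {s : every successor in {q0, q2}} = {q1, q4}
|Sat(AX (~done & a))| = |{q1, q4}| = 2.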